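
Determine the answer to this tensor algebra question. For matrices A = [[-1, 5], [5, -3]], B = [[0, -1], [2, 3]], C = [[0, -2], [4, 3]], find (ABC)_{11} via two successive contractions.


(ABC)_{11} = sum_m (AB)_{1m} C_{m1}. First compute row 1 of AB.
(AB)_{11} = -1*0 + 5*2 = 10
(AB)_{12} = -1*-1 + 5*3 = 16
Now contract with column 1 of C:
(AB)_{11} * C_{11} = 10 * 0 = 0
(AB)_{12} * C_{21} = 16 * 4 = 64
(ABC)_{11} = 0 + 64 = 64

64


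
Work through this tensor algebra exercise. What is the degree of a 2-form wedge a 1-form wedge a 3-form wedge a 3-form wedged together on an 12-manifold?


The degree of a wedge product is the sum of the degrees of the individual forms.
Degrees: 2, 1, 3, 3
Total degree = 2 + 1 + 3 + 3 = 9

9


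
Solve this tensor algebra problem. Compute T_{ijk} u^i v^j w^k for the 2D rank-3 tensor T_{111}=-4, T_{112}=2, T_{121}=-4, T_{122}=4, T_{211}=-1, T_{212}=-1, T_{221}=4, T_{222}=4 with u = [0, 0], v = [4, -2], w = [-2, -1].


S = sum over i,j,k of T_{ijk} u_i v_j w_k. Expanding all 8 terms:
T_{111}*u_1*v_1*w_1 = -4*0*4*-2 = 0  (running total: 0)
T_{112}*u_1*v_1*w_2 = 2*0*4*-1 = 0  (running total: 0)
T_{121}*u_1*v_2*w_1 = -4*0*-2*-2 = 0  (running total: 0)
T_{122}*u_1*v_2*w_2 = 4*0*-2*-1 = 0  (running total: 0)
T_{211}*u_2*v_1*w_1 = -1*0*4*-2 = 0  (running total: 0)
T_{212}*u_2*v_1*w_2 = -1*0*4*-1 = 0  (running total: 0)
T_{221}*u_2*v_2*w_1 = 4*0*-2*-2 = 0  (running total: 0)
T_{222}*u_2*v_2*w_2 = 4*0*-2*-1 = 0  (running total: 0)
S = 0

0


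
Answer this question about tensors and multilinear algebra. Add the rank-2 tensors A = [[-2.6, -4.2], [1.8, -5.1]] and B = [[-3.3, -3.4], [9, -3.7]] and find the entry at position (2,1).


Tensor addition is component-wise: (A + B)_{ij} = A_{ij} + B_{ij}.
A_{21} = 1.8
B_{21} = 9
(A + B)_{21} = 1.8 + 9 = 10.8

10.8


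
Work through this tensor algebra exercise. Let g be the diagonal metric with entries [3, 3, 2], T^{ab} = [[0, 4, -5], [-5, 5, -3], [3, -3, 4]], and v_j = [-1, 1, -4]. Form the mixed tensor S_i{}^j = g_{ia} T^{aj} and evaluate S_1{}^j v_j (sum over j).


Step 1: lower the first index. For a diagonal metric, g_{ia} T^{aj} = g_{ii} T^{ij} (no sum on i).
g_{11} = 3
S_1{}^1 = 3 * T^{11} = 3 * 0 = 0
S_1{}^2 = 3 * T^{12} = 3 * 4 = 12
S_1{}^3 = 3 * T^{13} = 3 * -5 = -15
Step 2: contract S_1{}^j with v_j.
S_1{}^1 * v_1 = 0 * -1 = 0
S_1{}^2 * v_2 = 12 * 1 = 12
S_1{}^3 * v_3 = -15 * -4 = 60
Result = 0 + 12 + 60 = 72

72


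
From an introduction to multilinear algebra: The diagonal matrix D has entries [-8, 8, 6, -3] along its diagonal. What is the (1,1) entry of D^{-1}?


For a diagonal matrix, the inverse has entries (D^{-1})_{ii} = 1/d_{ii}.
The diagonal entries are: d_{11} = -8, d_{22} = 8, d_{33} = 6, d_{44} = -3
We need (D^{-1})_{11} = 1/d_{11} = 1/-8 = -1/8

-1/8


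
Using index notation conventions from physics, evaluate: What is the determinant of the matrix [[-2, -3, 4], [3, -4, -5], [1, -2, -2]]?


Expanding along the first row, det(A) = a11*M_11 - a12*M_12 + a13*M_13, where M_1j is the (1,j) minor.
Minor M_11 = -4*-2 - -5*-2 = -2
Minor M_12 = 3*-2 - -5*1 = -1
Minor M_13 = 3*-2 - -4*1 = -2
det = -2*(-2) - -3*(-1) + 4*(-2)
    = 4 - 3 + -8
    = -7

-7


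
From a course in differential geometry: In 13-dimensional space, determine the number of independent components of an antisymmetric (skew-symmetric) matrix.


An antisymmetric rank-2 tensor satisfies A_{ij} = -A_{ji}, so diagonal entries are zero.
The independent components are the upper-triangular entries: C(n, 2) = n(n-1)/2.
n = 13
C(13, 2) = 13 * 12 / 2 = 156 / 2 = 78

78


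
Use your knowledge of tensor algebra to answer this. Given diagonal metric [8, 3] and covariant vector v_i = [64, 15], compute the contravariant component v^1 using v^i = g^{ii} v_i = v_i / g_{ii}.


To raise an index with a diagonal metric: v^i = v_i / g_{ii}.
For index 1: v_1 = 64, g_{11} = 8
v^1 = 64 / 8 = 8

8


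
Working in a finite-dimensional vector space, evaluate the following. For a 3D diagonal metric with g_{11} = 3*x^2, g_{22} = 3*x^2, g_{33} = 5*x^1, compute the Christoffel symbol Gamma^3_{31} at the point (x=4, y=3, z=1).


For a diagonal metric, Gamma^k_{ij} = (1/2) g^{kk} (dg_{ik}/dx_j + dg_{jk}/dx_i - dg_{ij}/dx_k).
The metric is diagonal, so g_{ab} = 0 for a != b.
At the given point: g_{11} = 48, g_{22} = 48, g_{33} = 20
g^{33} = 1/20
dg_{33}/dx_1 = dg_{33}/dx_1 = 5
dg_{13}/dx_3 = 0 (off-diagonal)
dg_{31}/dx_3 = 0 (off-diagonal)
Numerator = 5 + 0 - 0 = 5
Gamma^3_{31} = 5 / (2 * 20) = 1/8

1/8


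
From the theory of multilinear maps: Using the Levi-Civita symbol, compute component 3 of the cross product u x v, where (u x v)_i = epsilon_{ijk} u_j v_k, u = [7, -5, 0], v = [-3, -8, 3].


(u x v)_3 = sum_{j,k} epsilon_{3jk} u_j v_k. Only permutations of (1,2,3) contribute; the two non-zero terms are:
eps_{312} u_1 v_2 = 1 * 7 * -8 = -56
eps_{321} u_2 v_1 = -1 * -5 * -3 = -15
(u x v)_3 = -71

-71


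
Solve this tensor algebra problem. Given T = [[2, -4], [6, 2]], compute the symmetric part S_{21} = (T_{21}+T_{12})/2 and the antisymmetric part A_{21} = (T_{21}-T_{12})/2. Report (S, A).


T_{21} = 6
T_{12} = -4
S_{21} = (6 + -4)/2 = 2/2 = 1
A_{21} = (6 - -4)/2 = 10/2 = 5
Check: S + A = 1 + 5 = 6 = T_{21}.

(1, 5)


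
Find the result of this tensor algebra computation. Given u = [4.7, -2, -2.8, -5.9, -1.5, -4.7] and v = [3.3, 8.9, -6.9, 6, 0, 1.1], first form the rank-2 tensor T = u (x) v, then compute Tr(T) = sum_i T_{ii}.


The outer product gives T_{ij} = u_i v_j.
The trace (contraction) is Tr(T) = sum_i T_{ii} = sum_i u_i v_i.
Diagonal entries:
T_{11} = u_1 * v_1 = 4.7 * 3.3 = 15.51
T_{22} = u_2 * v_2 = -2 * 8.9 = -17.8
T_{33} = u_3 * v_3 = -2.8 * -6.9 = 19.32
T_{44} = u_4 * v_4 = -5.9 * 6 = -35.4
T_{55} = u_5 * v_5 = -1.5 * 0 = 0
T_{66} = u_6 * v_6 = -4.7 * 1.1 = -5.17
Tr(T) = 15.51 + -17.8 + 19.32 + -35.4 + 0 + -5.17 = -23.54

-23.54


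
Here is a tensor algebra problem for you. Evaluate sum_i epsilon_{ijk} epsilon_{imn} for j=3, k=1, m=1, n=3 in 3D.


Using the identity: epsilon_{ijk} epsilon_{imn} = delta_{jm} delta_{kn} - delta_{jn} delta_{km}.
delta_{31} = 0
delta_{13} = 0
delta_{33} = 1
delta_{11} = 1
Result = 0 * 0 - 1 * 1 = 0 - 1 = -1

-1


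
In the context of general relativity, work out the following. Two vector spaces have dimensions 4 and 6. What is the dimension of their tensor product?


The dimension of a tensor product is the product of dimensions.
dim(V) = 4, dim(W) = 6
dim(V (x) W) = 4 * 6 = 24

24


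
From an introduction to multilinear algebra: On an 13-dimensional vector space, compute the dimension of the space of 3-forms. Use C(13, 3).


The dimension of the space of p-forms on an n-dimensional space is C(n, p).
n = 13, p = 3
C(13, 3) = 13! / (3! * 10!) = 286

286


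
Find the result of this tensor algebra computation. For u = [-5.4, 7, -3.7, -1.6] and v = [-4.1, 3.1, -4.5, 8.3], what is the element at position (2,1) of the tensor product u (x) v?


The outer product entry T_{ij} = u_i * v_j.
We need i=2, j=1.
u_2 = 7, v_1 = -4.1
T_{2,1} = 7 * -4.1 = -28.7

-28.7


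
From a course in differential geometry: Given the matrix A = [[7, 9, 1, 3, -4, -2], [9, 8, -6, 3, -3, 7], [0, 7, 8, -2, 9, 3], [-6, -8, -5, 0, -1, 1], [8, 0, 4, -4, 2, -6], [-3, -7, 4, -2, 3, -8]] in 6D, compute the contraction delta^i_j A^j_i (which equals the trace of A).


The contraction (trace) of a rank-2 tensor is the sum of its diagonal elements.
Diagonal entries: A[1,1] = 7, A[2,2] = 8, A[3,3] = 8, A[4,4] = 0, A[5,5] = 2, A[6,6] = -8
Tr(A) = 7 + 8 + 8 + 0 + 2 + -8 = 17

17


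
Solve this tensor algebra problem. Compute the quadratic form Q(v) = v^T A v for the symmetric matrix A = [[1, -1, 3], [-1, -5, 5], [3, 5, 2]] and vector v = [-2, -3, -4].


First compute Av:
(Av)_1 = 1*-2 + -1*-3 + 3*-4 = -11
(Av)_2 = -1*-2 + -5*-3 + 5*-4 = -3
(Av)_3 = 3*-2 + 5*-3 + 2*-4 = -29
Av = [-11, -3, -29]
Then v^T (Av) = -2*-11 + -3*-3 + -4*-29
= 22 + 9 + 116 = 147

147


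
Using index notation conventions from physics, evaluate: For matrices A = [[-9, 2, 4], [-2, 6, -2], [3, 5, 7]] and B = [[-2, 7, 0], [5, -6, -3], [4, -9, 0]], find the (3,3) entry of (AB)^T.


(AB)^T_{ij} = (AB)_{ji} = sum_k A_{jk} B_{ki}.
For i=3, j=3 we need (AB)_{33}:
A_{31} * B_{13} = 3 * 0 = 0
A_{32} * B_{23} = 5 * -3 = -15
A_{33} * B_{33} = 7 * 0 = 0
Sum = 0 + -15 + 0 = -15

-15


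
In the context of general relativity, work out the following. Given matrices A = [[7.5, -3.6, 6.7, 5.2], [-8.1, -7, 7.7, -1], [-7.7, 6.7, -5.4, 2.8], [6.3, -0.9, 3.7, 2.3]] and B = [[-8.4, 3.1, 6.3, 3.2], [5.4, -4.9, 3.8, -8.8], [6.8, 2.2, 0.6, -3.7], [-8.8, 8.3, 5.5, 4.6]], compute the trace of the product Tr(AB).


Tr(AB) = sum_i (AB)_{ii} where (AB)_{ii} = sum_k A_{ik} B_{ki}.
(AB)_{11} = 7.5*-8.4 + -3.6*5.4 + 6.7*6.8 + 5.2*-8.8 = -82.64
(AB)_{22} = -8.1*3.1 + -7*-4.9 + 7.7*2.2 + -1*8.3 = 17.83
(AB)_{33} = -7.7*6.3 + 6.7*3.8 + -5.4*0.6 + 2.8*5.5 = -10.89
(AB)_{44} = 6.3*3.2 + -0.9*-8.8 + 3.7*-3.7 + 2.3*4.6 = 24.97
Tr(AB) = -82.64 + 17.83 + -10.89 + 24.97 = -50.73

-50.73


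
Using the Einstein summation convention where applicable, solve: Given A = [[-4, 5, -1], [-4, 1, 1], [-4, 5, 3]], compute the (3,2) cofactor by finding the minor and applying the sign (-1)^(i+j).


To find cofactor C_{32}, delete row 3 and column 2.
The resulting 2x2 submatrix is: [[-4, -1], [-4, 1]]
Minor M_{32} = -4*1 - -1*-4
  = -4 - 4 = -8
Sign = (-1)^(3+2) = (-1)^5 = -1
Cofactor C_{32} = -1 * -8 = 8

8


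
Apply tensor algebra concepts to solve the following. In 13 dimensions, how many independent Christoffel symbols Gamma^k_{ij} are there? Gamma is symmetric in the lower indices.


Christoffel symbols Gamma^k_{ij} are symmetric in i,j, so there are d * d(d+1)/2 independent symbols.
d = 13
d(d+1)/2 = 13 * 14 / 2 = 91
Total = 13 * 91 = 1183

1183


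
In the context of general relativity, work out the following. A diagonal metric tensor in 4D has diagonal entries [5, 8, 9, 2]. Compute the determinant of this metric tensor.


For a diagonal metric, the determinant is the product of diagonal entries.
Diagonal entries: 5, 8, 9, 2
det(g) = 5 * 8 * 9 * 2 = 720

720


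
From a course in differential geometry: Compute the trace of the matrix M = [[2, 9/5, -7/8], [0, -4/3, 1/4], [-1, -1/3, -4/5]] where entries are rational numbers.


The trace is the sum of diagonal entries.
Diagonal: M[1,1] = 2, M[2,2] = -4/3, M[3,3] = -4/5
Tr(M) = 2 + -4/3 + -4/5
Computing step by step:
After adding M[1,1]: 2
After adding M[2,2]: 2/3
After adding M[3,3]: -2/15
Tr(M) = -2/15

-2/15


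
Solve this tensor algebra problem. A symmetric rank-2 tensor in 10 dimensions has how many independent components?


A symmetric rank-2 tensor in d dimensions has d(d+1)/2 independent components.
d = 10
d(d+1)/2 = 10 * 11 / 2 = 110 / 2 = 55

55


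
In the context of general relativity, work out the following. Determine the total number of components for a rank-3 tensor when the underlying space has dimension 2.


The number of components of a rank-r tensor in d dimensions is d^r.
Here d = 2 and r = 3.
2^3 = 8

8


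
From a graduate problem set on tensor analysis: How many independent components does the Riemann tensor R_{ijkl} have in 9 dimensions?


The Riemann tensor in d dimensions has d^2(d^2 - 1)/12 independent components.
d = 9, so d^2 = 81
d^2 - 1 = 80
d^2(d^2 - 1) = 81 * 80 = 6480
Divide by 12: 6480 / 12 = 540

540


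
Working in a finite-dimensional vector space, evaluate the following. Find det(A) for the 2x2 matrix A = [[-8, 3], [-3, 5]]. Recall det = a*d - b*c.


For a 2x2 matrix [[a, b], [c, d]], det = a*d - b*c.
a = -8, b = 3, c = -3, d = 5
a*d = -8 * 5 = -40
b*c = 3 * -3 = -9
det = -40 - -9 = -31

-31


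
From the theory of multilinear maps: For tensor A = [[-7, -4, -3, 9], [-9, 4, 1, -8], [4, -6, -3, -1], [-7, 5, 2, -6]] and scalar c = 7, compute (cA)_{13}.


Scalar multiplication: (cA)_{ij} = c * A_{ij}.
c = 7
A_{13} = -3
(cA)_{13} = 7 * -3 = -21

-21


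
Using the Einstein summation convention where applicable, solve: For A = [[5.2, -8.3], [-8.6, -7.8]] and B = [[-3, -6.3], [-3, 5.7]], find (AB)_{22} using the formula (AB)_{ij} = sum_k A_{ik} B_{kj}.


(AB)_{ij} = sum_k A_{ik} B_{kj}.
For i=2, j=2:
A_{21} * B_{12} = -8.6 * -6.3 = 54.18
A_{22} * B_{22} = -7.8 * 5.7 = -44.46
Sum = 54.18 + -44.46 = 9.72

9.72


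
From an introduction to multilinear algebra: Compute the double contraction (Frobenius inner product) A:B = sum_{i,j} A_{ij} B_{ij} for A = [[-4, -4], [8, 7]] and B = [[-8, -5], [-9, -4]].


A:B = sum over all i,j of A_{ij} * B_{ij}.
Row 1: -4*-8=32, -4*-5=20 => row sum = 52
Row 2: 8*-9=-72, 7*-4=-28 => row sum = -100
Total = 52 + -100 = -48

-48


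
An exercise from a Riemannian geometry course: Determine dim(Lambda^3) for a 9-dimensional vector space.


The dimension of the space of p-forms on an n-dimensional space is C(n, p).
n = 9, p = 3
C(9, 3) = 9! / (3! * 6!) = 84

84


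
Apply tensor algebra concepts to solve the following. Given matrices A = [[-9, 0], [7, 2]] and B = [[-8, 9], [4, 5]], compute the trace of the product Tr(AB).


Tr(AB) = sum_i (AB)_{ii} where (AB)_{ii} = sum_k A_{ik} B_{ki}.
(AB)_{11} = -9*-8 + 0*4 = 72
(AB)_{22} = 7*9 + 2*5 = 73
Tr(AB) = 72 + 73 = 145

145


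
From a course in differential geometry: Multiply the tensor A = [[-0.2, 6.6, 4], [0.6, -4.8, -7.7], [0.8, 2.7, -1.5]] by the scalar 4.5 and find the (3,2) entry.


Scalar multiplication: (cA)_{ij} = c * A_{ij}.
c = 4.5
A_{32} = 2.7
(cA)_{32} = 4.5 * 2.7 = 12.15

12.15


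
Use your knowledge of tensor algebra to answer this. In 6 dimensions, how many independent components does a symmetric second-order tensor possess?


A symmetric rank-2 tensor in d dimensions has d(d+1)/2 independent components.
d = 6
d(d+1)/2 = 6 * 7 / 2 = 42 / 2 = 21

21


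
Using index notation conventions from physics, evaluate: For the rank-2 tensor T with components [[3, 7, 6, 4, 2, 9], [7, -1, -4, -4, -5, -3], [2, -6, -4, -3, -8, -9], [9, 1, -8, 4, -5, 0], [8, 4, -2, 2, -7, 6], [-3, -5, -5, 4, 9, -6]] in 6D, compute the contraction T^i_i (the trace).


The contraction (trace) of a rank-2 tensor is the sum of its diagonal elements.
Diagonal entries: A[1,1] = 3, A[2,2] = -1, A[3,3] = -4, A[4,4] = 4, A[5,5] = -7, A[6,6] = -6
Tr(A) = 3 + -1 + -4 + 4 + -7 + -6 = -11

-11


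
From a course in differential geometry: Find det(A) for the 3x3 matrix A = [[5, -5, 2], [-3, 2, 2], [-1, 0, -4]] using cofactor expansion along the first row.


Expanding along the first row, det(A) = a11*M_11 - a12*M_12 + a13*M_13, where M_1j is the (1,j) minor.
Minor M_11 = 2*-4 - 2*0 = -8
Minor M_12 = -3*-4 - 2*-1 = 14
Minor M_13 = -3*0 - 2*-1 = 2
det = 5*(-8) - -5*(14) + 2*(2)
    = -40 - -70 + 4
    = 34

34


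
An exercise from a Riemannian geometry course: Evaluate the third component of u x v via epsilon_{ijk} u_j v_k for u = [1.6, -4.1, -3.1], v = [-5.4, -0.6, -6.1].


(u x v)_3 = sum_{j,k} epsilon_{3jk} u_j v_k. Only permutations of (1,2,3) contribute; the two non-zero terms are:
eps_{312} u_1 v_2 = 1 * 1.6 * -0.6 = -0.96
eps_{321} u_2 v_1 = -1 * -4.1 * -5.4 = -22.14
(u x v)_3 = -23.1

-23.1


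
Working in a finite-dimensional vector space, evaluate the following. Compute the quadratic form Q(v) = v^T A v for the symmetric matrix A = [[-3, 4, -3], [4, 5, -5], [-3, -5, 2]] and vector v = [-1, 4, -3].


First compute Av:
(Av)_1 = -3*-1 + 4*4 + -3*-3 = 28
(Av)_2 = 4*-1 + 5*4 + -5*-3 = 31
(Av)_3 = -3*-1 + -5*4 + 2*-3 = -23
Av = [28, 31, -23]
Then v^T (Av) = -1*28 + 4*31 + -3*-23
= -28 + 124 + 69 = 165

165


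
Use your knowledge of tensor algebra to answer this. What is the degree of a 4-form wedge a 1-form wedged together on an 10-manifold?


The degree of a wedge product is the sum of the degrees of the individual forms.
Degrees: 4, 1
Total degree = 4 + 1 = 5

5


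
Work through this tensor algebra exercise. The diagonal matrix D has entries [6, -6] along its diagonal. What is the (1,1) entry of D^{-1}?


For a diagonal matrix, the inverse has entries (D^{-1})_{ii} = 1/d_{ii}.
The diagonal entries are: d_{11} = 6, d_{22} = -6
We need (D^{-1})_{11} = 1/d_{11} = 1/6 = 1/6

1/6


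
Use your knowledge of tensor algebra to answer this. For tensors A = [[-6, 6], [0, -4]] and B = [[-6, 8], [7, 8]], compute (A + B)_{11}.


Tensor addition is component-wise: (A + B)_{ij} = A_{ij} + B_{ij}.
A_{11} = -6
B_{11} = -6
(A + B)_{11} = -6 + -6 = -12

-12


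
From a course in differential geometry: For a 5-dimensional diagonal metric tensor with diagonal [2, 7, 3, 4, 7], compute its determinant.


For a diagonal metric, the determinant is the product of diagonal entries.
Diagonal entries: 2, 7, 3, 4, 7
det(g) = 2 * 7 * 3 * 4 * 7 = 1176

1176


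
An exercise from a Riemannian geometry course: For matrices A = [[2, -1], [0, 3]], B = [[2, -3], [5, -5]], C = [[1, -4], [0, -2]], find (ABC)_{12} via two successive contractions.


(ABC)_{12} = sum_m (AB)_{1m} C_{m2}. First compute row 1 of AB.
(AB)_{11} = 2*2 + -1*5 = -1
(AB)_{12} = 2*-3 + -1*-5 = -1
Now contract with column 2 of C:
(AB)_{11} * C_{12} = -1 * -4 = 4
(AB)_{12} * C_{22} = -1 * -2 = 2
(ABC)_{12} = 4 + 2 = 6

6


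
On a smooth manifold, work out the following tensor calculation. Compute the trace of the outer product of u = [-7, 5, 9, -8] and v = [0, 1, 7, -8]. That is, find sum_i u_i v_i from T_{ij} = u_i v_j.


The outer product gives T_{ij} = u_i v_j.
The trace (contraction) is Tr(T) = sum_i T_{ii} = sum_i u_i v_i.
Diagonal entries:
T_{11} = u_1 * v_1 = -7 * 0 = 0
T_{22} = u_2 * v_2 = 5 * 1 = 5
T_{33} = u_3 * v_3 = 9 * 7 = 63
T_{44} = u_4 * v_4 = -8 * -8 = 64
Tr(T) = 0 + 5 + 63 + 64 = 132

132


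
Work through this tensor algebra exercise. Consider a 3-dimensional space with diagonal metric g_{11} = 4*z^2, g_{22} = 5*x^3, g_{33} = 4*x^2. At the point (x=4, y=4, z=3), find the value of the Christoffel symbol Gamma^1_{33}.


For a diagonal metric, Gamma^k_{ij} = (1/2) g^{kk} (dg_{ik}/dx_j + dg_{jk}/dx_i - dg_{ij}/dx_k).
The metric is diagonal, so g_{ab} = 0 for a != b.
At the given point: g_{11} = 36, g_{22} = 320, g_{33} = 64
g^{11} = 1/36
dg_{31}/dx_3 = 0 (off-diagonal)
dg_{31}/dx_3 = 0 (off-diagonal)
dg_{33}/dx_1 = dg_{33}/dx_1 = 32
Numerator = 0 + 0 - 32 = -32
Gamma^1_{33} = -32 / (2 * 36) = -4/9

-4/9


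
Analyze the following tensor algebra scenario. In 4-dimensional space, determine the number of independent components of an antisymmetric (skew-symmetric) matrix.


An antisymmetric rank-2 tensor satisfies A_{ij} = -A_{ji}, so diagonal entries are zero.
The independent components are the upper-triangular entries: C(n, 2) = n(n-1)/2.
n = 4
C(4, 2) = 4 * 3 / 2 = 12 / 2 = 6

6


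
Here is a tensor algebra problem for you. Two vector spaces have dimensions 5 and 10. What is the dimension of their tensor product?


The dimension of a tensor product is the product of dimensions.
dim(V) = 5, dim(W) = 10
dim(V (x) W) = 5 * 10 = 50

50


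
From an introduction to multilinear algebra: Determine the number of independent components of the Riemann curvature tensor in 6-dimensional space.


The Riemann tensor in d dimensions has d^2(d^2 - 1)/12 independent components.
d = 6, so d^2 = 36
d^2 - 1 = 35
d^2(d^2 - 1) = 36 * 35 = 1260
Divide by 12: 1260 / 12 = 105

105


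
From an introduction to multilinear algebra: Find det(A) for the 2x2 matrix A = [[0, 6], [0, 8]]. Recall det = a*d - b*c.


For a 2x2 matrix [[a, b], [c, d]], det = a*d - b*c.
a = 0, b = 6, c = 0, d = 8
a*d = 0 * 8 = 0
b*c = 6 * 0 = 0
det = 0 - 0 = 0

0


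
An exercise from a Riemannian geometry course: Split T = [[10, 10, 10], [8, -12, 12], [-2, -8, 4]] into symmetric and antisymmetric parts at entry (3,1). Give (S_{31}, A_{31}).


T_{31} = -2
T_{13} = 10
S_{31} = (-2 + 10)/2 = 8/2 = 4
A_{31} = (-2 - 10)/2 = -12/2 = -6
Check: S + A = 4 + -6 = -2 = T_{31}.

(4, -6)


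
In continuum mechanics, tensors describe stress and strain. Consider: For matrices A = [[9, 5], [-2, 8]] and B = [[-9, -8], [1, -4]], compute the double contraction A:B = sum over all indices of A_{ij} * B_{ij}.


A:B = sum over all i,j of A_{ij} * B_{ij}.
Row 1: 9*-9=-81, 5*-8=-40 => row sum = -121
Row 2: -2*1=-2, 8*-4=-32 => row sum = -34
Total = -121 + -34 = -155

-155


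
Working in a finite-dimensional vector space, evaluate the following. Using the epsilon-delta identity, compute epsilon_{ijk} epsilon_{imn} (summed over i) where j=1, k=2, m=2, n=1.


Using the identity: epsilon_{ijk} epsilon_{imn} = delta_{jm} delta_{kn} - delta_{jn} delta_{km}.
delta_{12} = 0
delta_{21} = 0
delta_{11} = 1
delta_{22} = 1
Result = 0 * 0 - 1 * 1 = 0 - 1 = -1

-1


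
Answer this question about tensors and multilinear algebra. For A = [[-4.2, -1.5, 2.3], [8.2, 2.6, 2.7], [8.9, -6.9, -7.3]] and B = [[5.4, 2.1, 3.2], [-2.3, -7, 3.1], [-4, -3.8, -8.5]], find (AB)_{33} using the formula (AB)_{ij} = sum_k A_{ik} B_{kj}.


(AB)_{ij} = sum_k A_{ik} B_{kj}.
For i=3, j=3:
A_{31} * B_{13} = 8.9 * 3.2 = 28.48
A_{32} * B_{23} = -6.9 * 3.1 = -21.39
A_{33} * B_{33} = -7.3 * -8.5 = 62.05
Sum = 28.48 + -21.39 + 62.05 = 69.14

69.14


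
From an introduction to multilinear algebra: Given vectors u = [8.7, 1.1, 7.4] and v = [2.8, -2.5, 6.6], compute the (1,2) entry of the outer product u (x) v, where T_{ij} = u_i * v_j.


The outer product entry T_{ij} = u_i * v_j.
We need i=1, j=2.
u_1 = 8.7, v_2 = -2.5
T_{1,2} = 8.7 * -2.5 = -21.75

-21.75


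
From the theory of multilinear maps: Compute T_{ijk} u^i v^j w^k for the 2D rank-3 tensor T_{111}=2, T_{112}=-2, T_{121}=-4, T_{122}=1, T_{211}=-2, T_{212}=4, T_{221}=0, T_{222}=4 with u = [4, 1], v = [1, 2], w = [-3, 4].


S = sum over i,j,k of T_{ijk} u_i v_j w_k. Expanding all 8 terms:
T_{111}*u_1*v_1*w_1 = 2*4*1*-3 = -24  (running total: -24)
T_{112}*u_1*v_1*w_2 = -2*4*1*4 = -32  (running total: -56)
T_{121}*u_1*v_2*w_1 = -4*4*2*-3 = 96  (running total: 40)
T_{122}*u_1*v_2*w_2 = 1*4*2*4 = 32  (running total: 72)
T_{211}*u_2*v_1*w_1 = -2*1*1*-3 = 6  (running total: 78)
T_{212}*u_2*v_1*w_2 = 4*1*1*4 = 16  (running total: 94)
T_{221}*u_2*v_2*w_1 = 0*1*2*-3 = 0  (running total: 94)
T_{222}*u_2*v_2*w_2 = 4*1*2*4 = 32  (running total: 126)
S = 126

126


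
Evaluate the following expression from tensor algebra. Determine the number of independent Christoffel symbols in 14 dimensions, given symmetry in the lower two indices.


Christoffel symbols Gamma^k_{ij} are symmetric in i,j, so there are d * d(d+1)/2 independent symbols.
d = 14
d(d+1)/2 = 14 * 15 / 2 = 105
Total = 14 * 105 = 1470

1470


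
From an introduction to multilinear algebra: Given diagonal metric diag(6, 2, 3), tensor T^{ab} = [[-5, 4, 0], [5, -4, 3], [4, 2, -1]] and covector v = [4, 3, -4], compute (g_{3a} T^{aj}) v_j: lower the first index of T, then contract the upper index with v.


Step 1: lower the first index. For a diagonal metric, g_{ia} T^{aj} = g_{ii} T^{ij} (no sum on i).
g_{33} = 3
S_3{}^1 = 3 * T^{31} = 3 * 4 = 12
S_3{}^2 = 3 * T^{32} = 3 * 2 = 6
S_3{}^3 = 3 * T^{33} = 3 * -1 = -3
Step 2: contract S_3{}^j with v_j.
S_3{}^1 * v_1 = 12 * 4 = 48
S_3{}^2 * v_2 = 6 * 3 = 18
S_3{}^3 * v_3 = -3 * -4 = 12
Result = 48 + 18 + 12 = 78

78


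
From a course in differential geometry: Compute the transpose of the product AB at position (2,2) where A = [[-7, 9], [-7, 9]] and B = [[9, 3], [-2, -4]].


(AB)^T_{ij} = (AB)_{ji} = sum_k A_{jk} B_{ki}.
For i=2, j=2 we need (AB)_{22}:
A_{21} * B_{12} = -7 * 3 = -21
A_{22} * B_{22} = 9 * -4 = -36
Sum = -21 + -36 = -57

-57


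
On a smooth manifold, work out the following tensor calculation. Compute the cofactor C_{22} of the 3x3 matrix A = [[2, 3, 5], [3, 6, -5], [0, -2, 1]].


To find cofactor C_{22}, delete row 2 and column 2.
The resulting 2x2 submatrix is: [[2, 5], [0, 1]]
Minor M_{22} = 2*1 - 5*0
  = 2 - 0 = 2
Sign = (-1)^(2+2) = (-1)^4 = 1
Cofactor C_{22} = 1 * 2 = 2

2


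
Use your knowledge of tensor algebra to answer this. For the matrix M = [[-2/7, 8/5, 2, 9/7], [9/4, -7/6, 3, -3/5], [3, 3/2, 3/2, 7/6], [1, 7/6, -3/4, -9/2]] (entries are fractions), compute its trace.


The trace is the sum of diagonal entries.
Diagonal: M[1,1] = -2/7, M[2,2] = -7/6, M[3,3] = 3/2, M[4,4] = -9/2
Tr(M) = -2/7 + -7/6 + 3/2 + -9/2
Computing step by step:
After adding M[1,1]: -2/7
After adding M[2,2]: -61/42
After adding M[3,3]: 1/21
After adding M[4,4]: -187/42
Tr(M) = -187/42

-187/42


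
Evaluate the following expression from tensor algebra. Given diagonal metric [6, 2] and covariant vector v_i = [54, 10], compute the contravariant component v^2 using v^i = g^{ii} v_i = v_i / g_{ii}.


To raise an index with a diagonal metric: v^i = v_i / g_{ii}.
For index 2: v_2 = 10, g_{22} = 2
v^2 = 10 / 2 = 5

5


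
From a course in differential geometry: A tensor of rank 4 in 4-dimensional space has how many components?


The number of components of a rank-r tensor in d dimensions is d^r.
Here d = 4 and r = 4.
4^4 = 256

256


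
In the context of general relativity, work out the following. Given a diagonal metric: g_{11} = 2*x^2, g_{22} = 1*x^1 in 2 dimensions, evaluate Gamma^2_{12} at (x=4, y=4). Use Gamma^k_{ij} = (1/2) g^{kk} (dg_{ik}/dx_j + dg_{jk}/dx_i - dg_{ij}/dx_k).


For a diagonal metric, Gamma^k_{ij} = (1/2) g^{kk} (dg_{ik}/dx_j + dg_{jk}/dx_i - dg_{ij}/dx_k).
The metric is diagonal, so g_{ab} = 0 for a != b.
At the given point: g_{11} = 32, g_{22} = 4
g^{22} = 1/4
dg_{12}/dx_2 = 0 (off-diagonal)
dg_{22}/dx_1 = dg_{22}/dx_1 = 1
dg_{12}/dx_2 = 0 (off-diagonal)
Numerator = 0 + 1 - 0 = 1
Gamma^2_{12} = 1 / (2 * 4) = 1/8

1/8


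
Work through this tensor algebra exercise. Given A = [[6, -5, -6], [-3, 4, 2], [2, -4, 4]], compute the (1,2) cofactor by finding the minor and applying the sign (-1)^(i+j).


To find cofactor C_{12}, delete row 1 and column 2.
The resulting 2x2 submatrix is: [[-3, 2], [2, 4]]
Minor M_{12} = -3*4 - 2*2
  = -12 - 4 = -16
Sign = (-1)^(1+2) = (-1)^3 = -1
Cofactor C_{12} = -1 * -16 = 16

16


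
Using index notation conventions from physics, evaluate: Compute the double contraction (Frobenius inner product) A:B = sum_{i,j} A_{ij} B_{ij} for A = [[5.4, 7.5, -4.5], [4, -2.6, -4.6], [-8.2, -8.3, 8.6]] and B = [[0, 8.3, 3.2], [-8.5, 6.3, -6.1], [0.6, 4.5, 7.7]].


A:B = sum over all i,j of A_{ij} * B_{ij}.
Row 1: 5.4*0=0, 7.5*8.3=62.25, -4.5*3.2=-14.4 => row sum = 47.85
Row 2: 4*-8.5=-34, -2.6*6.3=-16.38, -4.6*-6.1=28.06 => row sum = -22.32
Row 3: -8.2*0.6=-4.92, -8.3*4.5=-37.35, 8.6*7.7=66.22 => row sum = 23.95
Total = 47.85 + -22.32 + 23.95 = 49.48

49.48


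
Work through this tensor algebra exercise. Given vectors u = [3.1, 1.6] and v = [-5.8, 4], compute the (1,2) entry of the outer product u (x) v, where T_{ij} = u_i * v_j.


The outer product entry T_{ij} = u_i * v_j.
We need i=1, j=2.
u_1 = 3.1, v_2 = 4
T_{1,2} = 3.1 * 4 = 12.4

12.4


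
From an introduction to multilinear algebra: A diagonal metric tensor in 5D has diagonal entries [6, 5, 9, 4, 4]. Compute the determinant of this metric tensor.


For a diagonal metric, the determinant is the product of diagonal entries.
Diagonal entries: 6, 5, 9, 4, 4
det(g) = 6 * 5 * 9 * 4 * 4 = 4320

4320


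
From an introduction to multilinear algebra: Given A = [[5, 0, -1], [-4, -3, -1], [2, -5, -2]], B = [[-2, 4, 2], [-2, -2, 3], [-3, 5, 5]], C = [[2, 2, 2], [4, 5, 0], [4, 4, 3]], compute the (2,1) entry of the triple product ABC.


(ABC)_{21} = sum_m (AB)_{2m} C_{m1}. First compute row 2 of AB.
(AB)_{21} = -4*-2 + -3*-2 + -1*-3 = 17
(AB)_{22} = -4*4 + -3*-2 + -1*5 = -15
(AB)_{23} = -4*2 + -3*3 + -1*5 = -22
Now contract with column 1 of C:
(AB)_{21} * C_{11} = 17 * 2 = 34
(AB)_{22} * C_{21} = -15 * 4 = -60
(AB)_{23} * C_{31} = -22 * 4 = -88
(ABC)_{21} = 34 + -60 + -88 = -114

-114


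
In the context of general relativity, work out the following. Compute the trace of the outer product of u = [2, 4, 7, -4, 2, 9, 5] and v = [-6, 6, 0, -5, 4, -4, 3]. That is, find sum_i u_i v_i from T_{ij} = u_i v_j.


The outer product gives T_{ij} = u_i v_j.
The trace (contraction) is Tr(T) = sum_i T_{ii} = sum_i u_i v_i.
Diagonal entries:
T_{11} = u_1 * v_1 = 2 * -6 = -12
T_{22} = u_2 * v_2 = 4 * 6 = 24
T_{33} = u_3 * v_3 = 7 * 0 = 0
T_{44} = u_4 * v_4 = -4 * -5 = 20
T_{55} = u_5 * v_5 = 2 * 4 = 8
T_{66} = u_6 * v_6 = 9 * -4 = -36
T_{77} = u_7 * v_7 = 5 * 3 = 15
Tr(T) = -12 + 24 + 0 + 20 + 8 + -36 + 15 = 19

19


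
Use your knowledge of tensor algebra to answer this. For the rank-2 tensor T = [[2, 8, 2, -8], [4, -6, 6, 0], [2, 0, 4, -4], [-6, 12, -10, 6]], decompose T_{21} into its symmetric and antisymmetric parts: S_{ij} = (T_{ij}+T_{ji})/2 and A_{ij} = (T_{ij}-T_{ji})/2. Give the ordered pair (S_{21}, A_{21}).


T_{21} = 4
T_{12} = 8
S_{21} = (4 + 8)/2 = 12/2 = 6
A_{21} = (4 - 8)/2 = -4/2 = -2
Check: S + A = 6 + -2 = 4 = T_{21}.

(6, -2)


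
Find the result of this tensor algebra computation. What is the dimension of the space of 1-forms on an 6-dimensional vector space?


The dimension of the space of p-forms on an n-dimensional space is C(n, p).
n = 6, p = 1
C(6, 1) = 6! / (1! * 5!) = 6

6


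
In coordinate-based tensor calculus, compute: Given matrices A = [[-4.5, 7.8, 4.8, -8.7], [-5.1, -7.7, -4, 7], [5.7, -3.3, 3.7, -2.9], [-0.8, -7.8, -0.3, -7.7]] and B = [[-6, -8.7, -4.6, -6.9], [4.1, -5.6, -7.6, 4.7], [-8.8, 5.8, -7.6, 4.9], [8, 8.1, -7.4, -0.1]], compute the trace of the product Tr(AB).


Tr(AB) = sum_i (AB)_{ii} where (AB)_{ii} = sum_k A_{ik} B_{ki}.
(AB)_{11} = -4.5*-6 + 7.8*4.1 + 4.8*-8.8 + -8.7*8 = -52.86
(AB)_{22} = -5.1*-8.7 + -7.7*-5.6 + -4*5.8 + 7*8.1 = 120.99
(AB)_{33} = 5.7*-4.6 + -3.3*-7.6 + 3.7*-7.6 + -2.9*-7.4 = -7.8
(AB)_{44} = -0.8*-6.9 + -7.8*4.7 + -0.3*4.9 + -7.7*-0.1 = -31.84
Tr(AB) = -52.86 + 120.99 + -7.8 + -31.84 = 28.49

28.49


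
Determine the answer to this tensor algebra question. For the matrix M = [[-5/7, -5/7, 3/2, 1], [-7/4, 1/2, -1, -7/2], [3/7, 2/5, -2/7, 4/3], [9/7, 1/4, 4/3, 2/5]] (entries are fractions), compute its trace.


The trace is the sum of diagonal entries.
Diagonal: M[1,1] = -5/7, M[2,2] = 1/2, M[3,3] = -2/7, M[4,4] = 2/5
Tr(M) = -5/7 + 1/2 + -2/7 + 2/5
Computing step by step:
After adding M[1,1]: -5/7
After adding M[2,2]: -3/14
After adding M[3,3]: -1/2
After adding M[4,4]: -1/10
Tr(M) = -1/10

-1/10


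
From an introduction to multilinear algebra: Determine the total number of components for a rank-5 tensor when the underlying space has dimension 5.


The number of components of a rank-r tensor in d dimensions is d^r.
Here d = 5 and r = 5.
5^5 = 3125

3125


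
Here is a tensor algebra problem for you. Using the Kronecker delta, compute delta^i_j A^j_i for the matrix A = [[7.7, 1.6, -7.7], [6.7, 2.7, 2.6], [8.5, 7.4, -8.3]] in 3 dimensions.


The contraction (trace) of a rank-2 tensor is the sum of its diagonal elements.
Diagonal entries: A[1,1] = 7.7, A[2,2] = 2.7, A[3,3] = -8.3
Tr(A) = 7.7 + 2.7 + -8.3 = 2.1

2.1


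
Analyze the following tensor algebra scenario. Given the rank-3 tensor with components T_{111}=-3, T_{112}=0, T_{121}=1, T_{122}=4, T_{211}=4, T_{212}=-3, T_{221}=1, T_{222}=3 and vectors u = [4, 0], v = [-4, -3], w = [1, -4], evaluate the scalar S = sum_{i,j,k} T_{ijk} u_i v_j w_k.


S = sum over i,j,k of T_{ijk} u_i v_j w_k. Expanding all 8 terms:
T_{111}*u_1*v_1*w_1 = -3*4*-4*1 = 48  (running total: 48)
T_{112}*u_1*v_1*w_2 = 0*4*-4*-4 = 0  (running total: 48)
T_{121}*u_1*v_2*w_1 = 1*4*-3*1 = -12  (running total: 36)
T_{122}*u_1*v_2*w_2 = 4*4*-3*-4 = 192  (running total: 228)
T_{211}*u_2*v_1*w_1 = 4*0*-4*1 = 0  (running total: 228)
T_{212}*u_2*v_1*w_2 = -3*0*-4*-4 = 0  (running total: 228)
T_{221}*u_2*v_2*w_1 = 1*0*-3*1 = 0  (running total: 228)
T_{222}*u_2*v_2*w_2 = 3*0*-3*-4 = 0  (running total: 228)
S = 228

228


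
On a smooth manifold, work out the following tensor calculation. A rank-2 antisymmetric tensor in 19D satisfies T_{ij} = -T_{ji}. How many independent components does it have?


An antisymmetric rank-2 tensor satisfies A_{ij} = -A_{ji}, so diagonal entries are zero.
The independent components are the upper-triangular entries: C(n, 2) = n(n-1)/2.
n = 19
C(19, 2) = 19 * 18 / 2 = 342 / 2 = 171

171


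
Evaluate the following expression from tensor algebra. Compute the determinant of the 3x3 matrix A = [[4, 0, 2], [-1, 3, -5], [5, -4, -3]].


Expanding along the first row, det(A) = a11*M_11 - a12*M_12 + a13*M_13, where M_1j is the (1,j) minor.
Minor M_11 = 3*-3 - -5*-4 = -29
Minor M_12 = -1*-3 - -5*5 = 28
Minor M_13 = -1*-4 - 3*5 = -11
det = 4*(-29) - 0*(28) + 2*(-11)
    = -116 - 0 + -22
    = -138

-138


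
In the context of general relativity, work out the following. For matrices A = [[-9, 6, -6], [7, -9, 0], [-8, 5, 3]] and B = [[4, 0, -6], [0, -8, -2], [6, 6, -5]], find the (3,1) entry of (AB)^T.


(AB)^T_{ij} = (AB)_{ji} = sum_k A_{jk} B_{ki}.
For i=3, j=1 we need (AB)_{13}:
A_{11} * B_{13} = -9 * -6 = 54
A_{12} * B_{23} = 6 * -2 = -12
A_{13} * B_{33} = -6 * -5 = 30
Sum = 54 + -12 + 30 = 72

72


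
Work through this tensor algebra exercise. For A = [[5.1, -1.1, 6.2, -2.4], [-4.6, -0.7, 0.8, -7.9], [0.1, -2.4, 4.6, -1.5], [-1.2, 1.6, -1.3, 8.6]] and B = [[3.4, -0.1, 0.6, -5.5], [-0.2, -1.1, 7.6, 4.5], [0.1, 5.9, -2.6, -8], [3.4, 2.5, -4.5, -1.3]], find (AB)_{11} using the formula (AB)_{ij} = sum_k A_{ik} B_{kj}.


(AB)_{ij} = sum_k A_{ik} B_{kj}.
For i=1, j=1:
A_{11} * B_{11} = 5.1 * 3.4 = 17.34
A_{12} * B_{21} = -1.1 * -0.2 = 0.22
A_{13} * B_{31} = 6.2 * 0.1 = 0.62
A_{14} * B_{41} = -2.4 * 3.4 = -8.16
Sum = 17.34 + 0.22 + 0.62 + -8.16 = 10.02

10.02


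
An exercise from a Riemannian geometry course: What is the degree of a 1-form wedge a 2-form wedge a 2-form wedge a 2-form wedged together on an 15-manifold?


The degree of a wedge product is the sum of the degrees of the individual forms.
Degrees: 1, 2, 2, 2
Total degree = 1 + 2 + 2 + 2 = 7

7


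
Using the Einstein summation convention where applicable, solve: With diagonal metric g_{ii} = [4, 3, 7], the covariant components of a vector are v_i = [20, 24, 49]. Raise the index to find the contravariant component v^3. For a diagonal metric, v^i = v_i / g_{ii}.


To raise an index with a diagonal metric: v^i = v_i / g_{ii}.
For index 3: v_3 = 49, g_{33} = 7
v^3 = 49 / 7 = 7

7


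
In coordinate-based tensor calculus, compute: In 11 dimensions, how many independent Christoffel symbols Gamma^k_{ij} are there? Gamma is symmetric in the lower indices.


Christoffel symbols Gamma^k_{ij} are symmetric in i,j, so there are d * d(d+1)/2 independent symbols.
d = 11
d(d+1)/2 = 11 * 12 / 2 = 66
Total = 11 * 66 = 726

726


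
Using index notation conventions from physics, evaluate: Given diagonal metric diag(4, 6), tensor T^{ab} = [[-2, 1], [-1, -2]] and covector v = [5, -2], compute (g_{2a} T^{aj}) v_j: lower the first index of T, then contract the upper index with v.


Step 1: lower the first index. For a diagonal metric, g_{ia} T^{aj} = g_{ii} T^{ij} (no sum on i).
g_{22} = 6
S_2{}^1 = 6 * T^{21} = 6 * -1 = -6
S_2{}^2 = 6 * T^{22} = 6 * -2 = -12
Step 2: contract S_2{}^j with v_j.
S_2{}^1 * v_1 = -6 * 5 = -30
S_2{}^2 * v_2 = -12 * -2 = 24
Result = -30 + 24 = -6

-6


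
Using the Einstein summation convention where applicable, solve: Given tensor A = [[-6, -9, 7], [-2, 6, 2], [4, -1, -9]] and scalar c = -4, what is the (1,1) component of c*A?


Scalar multiplication: (cA)_{ij} = c * A_{ij}.
c = -4
A_{11} = -6
(cA)_{11} = -4 * -6 = 24

24


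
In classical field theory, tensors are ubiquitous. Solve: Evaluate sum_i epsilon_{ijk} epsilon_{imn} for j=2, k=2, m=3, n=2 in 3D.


Using the identity: epsilon_{ijk} epsilon_{imn} = delta_{jm} delta_{kn} - delta_{jn} delta_{km}.
delta_{23} = 0
delta_{22} = 1
delta_{22} = 1
delta_{23} = 0
Result = 0 * 1 - 1 * 0 = 0 - 0 = 0

0


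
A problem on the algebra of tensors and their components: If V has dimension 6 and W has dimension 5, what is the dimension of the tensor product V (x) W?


The dimension of a tensor product is the product of dimensions.
dim(V) = 6, dim(W) = 5
dim(V (x) W) = 6 * 5 = 30

30


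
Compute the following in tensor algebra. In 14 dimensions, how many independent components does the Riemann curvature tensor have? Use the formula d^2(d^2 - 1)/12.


The Riemann tensor in d dimensions has d^2(d^2 - 1)/12 independent components.
d = 14, so d^2 = 196
d^2 - 1 = 195
d^2(d^2 - 1) = 196 * 195 = 38220
Divide by 12: 38220 / 12 = 3185

3185


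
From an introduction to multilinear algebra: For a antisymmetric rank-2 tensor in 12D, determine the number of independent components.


A antisymmetric rank-2 tensor in d dimensions has d(d-1)/2 independent components.
d = 12
d(d-1)/2 = 12 * 11 / 2 = 132 / 2 = 66

66


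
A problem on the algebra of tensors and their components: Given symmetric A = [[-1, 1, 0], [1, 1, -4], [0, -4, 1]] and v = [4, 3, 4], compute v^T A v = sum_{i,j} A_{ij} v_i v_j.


First compute Av:
(Av)_1 = -1*4 + 1*3 + 0*4 = -1
(Av)_2 = 1*4 + 1*3 + -4*4 = -9
(Av)_3 = 0*4 + -4*3 + 1*4 = -8
Av = [-1, -9, -8]
Then v^T (Av) = 4*-1 + 3*-9 + 4*-8
= -4 + -27 + -32 = -63

-63


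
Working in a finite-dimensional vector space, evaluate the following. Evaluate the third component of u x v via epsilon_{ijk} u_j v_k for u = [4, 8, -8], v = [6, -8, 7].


(u x v)_3 = sum_{j,k} epsilon_{3jk} u_j v_k. Only permutations of (1,2,3) contribute; the two non-zero terms are:
eps_{312} u_1 v_2 = 1 * 4 * -8 = -32
eps_{321} u_2 v_1 = -1 * 8 * 6 = -48
(u x v)_3 = -80

-80


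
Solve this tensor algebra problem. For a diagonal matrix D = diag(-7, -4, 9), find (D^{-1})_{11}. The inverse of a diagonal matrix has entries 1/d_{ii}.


For a diagonal matrix, the inverse has entries (D^{-1})_{ii} = 1/d_{ii}.
The diagonal entries are: d_{11} = -7, d_{22} = -4, d_{33} = 9
We need (D^{-1})_{11} = 1/d_{11} = 1/-7 = -1/7

-1/7


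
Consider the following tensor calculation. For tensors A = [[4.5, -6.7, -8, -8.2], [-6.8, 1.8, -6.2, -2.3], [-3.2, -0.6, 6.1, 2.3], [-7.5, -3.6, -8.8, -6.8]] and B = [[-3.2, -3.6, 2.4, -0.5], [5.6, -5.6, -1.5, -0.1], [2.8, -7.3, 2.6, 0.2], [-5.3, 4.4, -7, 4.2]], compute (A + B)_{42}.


Tensor addition is component-wise: (A + B)_{ij} = A_{ij} + B_{ij}.
A_{42} = -3.6
B_{42} = 4.4
(A + B)_{42} = -3.6 + 4.4 = 0.8

0.8


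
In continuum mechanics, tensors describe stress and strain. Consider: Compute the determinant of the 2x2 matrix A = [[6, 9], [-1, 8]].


For a 2x2 matrix [[a, b], [c, d]], det = a*d - b*c.
a = 6, b = 9, c = -1, d = 8
a*d = 6 * 8 = 48
b*c = 9 * -1 = -9
det = 48 - -9 = 57

57


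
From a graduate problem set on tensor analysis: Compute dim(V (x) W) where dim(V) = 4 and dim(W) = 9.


The dimension of a tensor product is the product of dimensions.
dim(V) = 4, dim(W) = 9
dim(V (x) W) = 4 * 9 = 36

36


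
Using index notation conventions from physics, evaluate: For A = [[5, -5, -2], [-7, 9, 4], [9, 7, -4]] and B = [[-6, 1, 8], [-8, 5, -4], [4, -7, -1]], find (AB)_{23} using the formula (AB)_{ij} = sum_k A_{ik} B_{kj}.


(AB)_{ij} = sum_k A_{ik} B_{kj}.
For i=2, j=3:
A_{21} * B_{13} = -7 * 8 = -56
A_{22} * B_{23} = 9 * -4 = -36
A_{23} * B_{33} = 4 * -1 = -4
Sum = -56 + -36 + -4 = -96

-96


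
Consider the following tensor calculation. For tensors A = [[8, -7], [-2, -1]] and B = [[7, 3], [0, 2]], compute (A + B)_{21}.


Tensor addition is component-wise: (A + B)_{ij} = A_{ij} + B_{ij}.
A_{21} = -2
B_{21} = 0
(A + B)_{21} = -2 + 0 = -2

-2


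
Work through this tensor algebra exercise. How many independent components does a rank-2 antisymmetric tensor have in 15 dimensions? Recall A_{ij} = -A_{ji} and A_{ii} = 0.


An antisymmetric rank-2 tensor satisfies A_{ij} = -A_{ji}, so diagonal entries are zero.
The independent components are the upper-triangular entries: C(n, 2) = n(n-1)/2.
n = 15
C(15, 2) = 15 * 14 / 2 = 210 / 2 = 105

105


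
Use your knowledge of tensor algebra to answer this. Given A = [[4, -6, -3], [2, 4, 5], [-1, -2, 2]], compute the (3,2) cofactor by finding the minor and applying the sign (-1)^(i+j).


To find cofactor C_{32}, delete row 3 and column 2.
The resulting 2x2 submatrix is: [[4, -3], [2, 5]]
Minor M_{32} = 4*5 - -3*2
  = 20 - -6 = 26
Sign = (-1)^(3+2) = (-1)^5 = -1
Cofactor C_{32} = -1 * 26 = -26

-26
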